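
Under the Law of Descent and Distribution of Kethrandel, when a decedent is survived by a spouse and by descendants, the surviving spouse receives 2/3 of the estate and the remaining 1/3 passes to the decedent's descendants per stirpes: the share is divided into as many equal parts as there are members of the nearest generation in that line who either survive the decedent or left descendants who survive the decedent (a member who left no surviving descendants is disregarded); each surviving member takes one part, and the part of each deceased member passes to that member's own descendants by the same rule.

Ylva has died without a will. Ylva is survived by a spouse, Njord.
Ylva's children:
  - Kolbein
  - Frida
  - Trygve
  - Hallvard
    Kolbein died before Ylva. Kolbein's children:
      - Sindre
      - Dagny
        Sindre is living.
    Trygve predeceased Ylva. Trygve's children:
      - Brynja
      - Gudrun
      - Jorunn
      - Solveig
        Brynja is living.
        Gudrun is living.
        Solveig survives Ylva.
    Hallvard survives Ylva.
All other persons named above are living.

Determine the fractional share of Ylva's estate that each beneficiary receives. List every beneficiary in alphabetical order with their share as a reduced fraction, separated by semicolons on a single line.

Njord, as surviving spouse, takes 2/3.
The remaining 1/3 passes to Ylva's descendants per stirpes.
The 1/3 is divided into 4 equal shares of 1/12 among Kolbein, Frida, Trygve, Hallvard.
Kolbein predeceased; the 1/12 allotted to Kolbein's branch passes to Kolbein's issue by representation.
The 1/12 is divided into 2 equal shares of 1/24 among Sindre, Dagny.
Sindre is living and takes 1/24.
Dagny is living and takes 1/24.
Frida is living and takes 1/12.
Trygve predeceased; the 1/12 allotted to Trygve's branch passes to Trygve's issue by representation.
The 1/12 is divided into 4 equal shares of 1/48 among Brynja, Gudrun, Jorunn, Solveig.
Brynja is living and takes 1/48.
Gudrun is living and takes 1/48.
Jorunn is living and takes 1/48.
Solveig is living and takes 1/48.
Hallvard is living and takes 1/12.

Brynja 1/48; Dagny 1/24; Frida 1/12; Gudrun 1/48; Hallvard 1/12; Jorunn 1/48; Njord 2/3; Sindre 1/24; Solveig 1/48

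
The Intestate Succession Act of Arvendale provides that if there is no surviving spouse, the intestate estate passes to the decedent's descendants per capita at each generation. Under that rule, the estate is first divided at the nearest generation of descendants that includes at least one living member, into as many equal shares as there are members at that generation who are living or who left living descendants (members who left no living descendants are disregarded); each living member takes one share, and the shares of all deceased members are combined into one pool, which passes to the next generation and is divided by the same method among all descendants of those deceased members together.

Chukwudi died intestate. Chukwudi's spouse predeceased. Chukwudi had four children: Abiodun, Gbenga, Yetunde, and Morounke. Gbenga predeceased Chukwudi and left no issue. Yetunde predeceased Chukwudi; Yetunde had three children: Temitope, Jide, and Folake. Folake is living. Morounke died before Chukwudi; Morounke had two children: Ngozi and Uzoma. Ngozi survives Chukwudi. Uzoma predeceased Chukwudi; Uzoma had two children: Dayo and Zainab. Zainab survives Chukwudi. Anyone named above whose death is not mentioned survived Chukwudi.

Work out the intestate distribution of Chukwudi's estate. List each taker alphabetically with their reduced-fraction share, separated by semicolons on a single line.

There is no surviving spouse, so the entire estate passes to Chukwudi's descendants per capita at each generation.
At generation 1 (Abiodun, Yetunde, Morounke) there are 3 shares of (1)/3 = 1/3 each.
Living: Abiodun — each takes 1/3.
Deceased: Yetunde and Morounke. Their combined 2/3 is pooled and carried to generation 2.
At generation 2 (Temitope, Jide, Folake, Ngozi, Uzoma) there are 5 shares of (2/3)/5 = 2/15 each.
Living: Temitope, Jide, Folake, and Ngozi — each takes 2/15.
Deceased: Uzoma. That 2/15 share is carried to generation 3.
At generation 3 (Dayo, Zainab) there are 2 shares of (2/15)/2 = 1/15 each.
Living: Dayo and Zainab — each takes 1/15.

Abiodun 1/3; Dayo 1/15; Folake 2/15; Jide 2/15; Ngozi 2/15; Temitope 2/15; Zainab 1/15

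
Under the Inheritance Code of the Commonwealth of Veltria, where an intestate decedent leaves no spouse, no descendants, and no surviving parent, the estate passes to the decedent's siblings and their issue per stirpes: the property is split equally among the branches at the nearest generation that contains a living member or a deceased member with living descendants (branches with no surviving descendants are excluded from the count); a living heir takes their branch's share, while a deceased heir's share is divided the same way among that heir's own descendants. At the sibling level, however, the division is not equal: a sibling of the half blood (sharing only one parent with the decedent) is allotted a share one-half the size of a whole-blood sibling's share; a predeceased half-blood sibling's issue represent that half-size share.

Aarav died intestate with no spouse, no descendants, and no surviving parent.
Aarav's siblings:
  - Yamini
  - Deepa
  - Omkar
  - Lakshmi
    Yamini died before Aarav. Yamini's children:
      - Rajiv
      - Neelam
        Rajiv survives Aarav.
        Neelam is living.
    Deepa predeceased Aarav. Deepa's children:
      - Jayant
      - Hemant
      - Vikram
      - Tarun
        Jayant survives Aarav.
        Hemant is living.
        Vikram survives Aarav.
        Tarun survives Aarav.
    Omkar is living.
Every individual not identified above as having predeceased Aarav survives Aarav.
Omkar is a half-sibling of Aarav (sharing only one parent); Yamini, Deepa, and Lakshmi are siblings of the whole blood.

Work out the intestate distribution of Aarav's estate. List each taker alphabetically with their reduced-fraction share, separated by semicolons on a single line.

Hemant 1/14; Jayant 1/14; Lakshmi 2/7; Neelam 1/7; Omkar 1/7; Rajiv 1/7; Tarun 1/14; Vikram 1/14

No spouse, descendants, or parent survives, so the estate passes to Aarav's siblings per stirpes.
Half-blood siblings count for one-half the weight of whole-blood siblings at the initial division.
Dividing 1 in proportion to weights (total weight 7/2): Yamini (weight 1) → 2/7; Deepa (weight 1) → 2/7; Omkar (weight 1/2) → 1/7; Lakshmi (weight 1) → 2/7.
Yamini predeceased; the 2/7 allotted to Yamini's branch passes to Yamini's issue by representation.
The 2/7 is divided into 2 equal shares of 1/7 among Rajiv, Neelam.
Rajiv is living and takes 1/7.
Neelam is living and takes 1/7.
Deepa predeceased; the 2/7 allotted to Deepa's branch passes to Deepa's issue by representation.
The 2/7 is divided into 4 equal shares of 1/14 among Jayant, Hemant, Vikram, Tarun.
Jayant is living and takes 1/14.
Hemant is living and takes 1/14.
Vikram is living and takes 1/14.
Tarun is living and takes 1/14.
Omkar is living and takes 1/7.
Lakshmi is living and takes 2/7.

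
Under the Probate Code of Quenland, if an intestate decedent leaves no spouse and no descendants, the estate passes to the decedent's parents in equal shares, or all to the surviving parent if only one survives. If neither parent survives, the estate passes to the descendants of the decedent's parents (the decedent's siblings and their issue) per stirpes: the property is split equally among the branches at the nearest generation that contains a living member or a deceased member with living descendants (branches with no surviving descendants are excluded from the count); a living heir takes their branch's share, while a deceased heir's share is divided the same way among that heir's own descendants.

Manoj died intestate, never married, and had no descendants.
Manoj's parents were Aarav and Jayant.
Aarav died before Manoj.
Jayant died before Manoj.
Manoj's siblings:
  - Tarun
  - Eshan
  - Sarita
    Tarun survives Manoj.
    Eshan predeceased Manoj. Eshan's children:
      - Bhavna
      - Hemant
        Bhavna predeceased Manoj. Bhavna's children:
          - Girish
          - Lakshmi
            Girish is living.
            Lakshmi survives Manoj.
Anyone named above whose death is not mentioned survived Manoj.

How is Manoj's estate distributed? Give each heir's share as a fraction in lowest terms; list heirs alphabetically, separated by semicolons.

Girish 1/12; Hemant 1/6; Lakshmi 1/12; Sarita 1/3; Tarun 1/3

Neither parent survives and there are no descendants, so the estate passes to Manoj's siblings and their issue per stirpes.
The estate is divided into 3 equal shares of 1/3 among Tarun, Eshan, Sarita.
Tarun is living and takes 1/3.
Eshan predeceased; the 1/3 allotted to Eshan's branch passes to Eshan's issue by representation.
The 1/3 is divided into 2 equal shares of 1/6 among Bhavna, Hemant.
Bhavna predeceased; the 1/6 allotted to Bhavna's branch passes to Bhavna's issue by representation.
The 1/6 is divided into 2 equal shares of 1/12 among Girish, Lakshmi.
Girish is living and takes 1/12.
Lakshmi is living and takes 1/12.
Hemant is living and takes 1/6.
Sarita is living and takes 1/3.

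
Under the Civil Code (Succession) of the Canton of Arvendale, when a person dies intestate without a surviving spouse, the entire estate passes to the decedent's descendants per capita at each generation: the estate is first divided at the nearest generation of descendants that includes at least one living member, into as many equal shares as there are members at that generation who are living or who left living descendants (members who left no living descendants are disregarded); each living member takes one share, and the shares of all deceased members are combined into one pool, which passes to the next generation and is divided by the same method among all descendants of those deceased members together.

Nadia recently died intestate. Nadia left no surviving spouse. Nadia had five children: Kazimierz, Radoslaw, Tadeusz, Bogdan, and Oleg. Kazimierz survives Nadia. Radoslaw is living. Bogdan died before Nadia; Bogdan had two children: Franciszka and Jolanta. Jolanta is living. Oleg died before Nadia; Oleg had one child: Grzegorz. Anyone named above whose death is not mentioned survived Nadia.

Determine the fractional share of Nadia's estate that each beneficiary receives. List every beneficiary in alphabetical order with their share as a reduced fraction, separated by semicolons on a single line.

There is no surviving spouse, so the entire estate passes to Nadia's descendants per capita at each generation.
At generation 1 (Kazimierz, Radoslaw, Tadeusz, Bogdan, Oleg) there are 5 shares of (1)/5 = 1/5 each.
Living: Kazimierz, Radoslaw, and Tadeusz — each takes 1/5.
Deceased: Bogdan and Oleg. Their combined 2/5 is pooled and carried to generation 2.
At generation 2 (Franciszka, Jolanta, Grzegorz) there are 3 shares of (2/5)/3 = 2/15 each.
Living: Franciszka, Jolanta, and Grzegorz — each takes 2/15.

Franciszka 2/15; Grzegorz 2/15; Jolanta 2/15; Kazimierz 1/5; Radoslaw 1/5; Tadeusz 1/5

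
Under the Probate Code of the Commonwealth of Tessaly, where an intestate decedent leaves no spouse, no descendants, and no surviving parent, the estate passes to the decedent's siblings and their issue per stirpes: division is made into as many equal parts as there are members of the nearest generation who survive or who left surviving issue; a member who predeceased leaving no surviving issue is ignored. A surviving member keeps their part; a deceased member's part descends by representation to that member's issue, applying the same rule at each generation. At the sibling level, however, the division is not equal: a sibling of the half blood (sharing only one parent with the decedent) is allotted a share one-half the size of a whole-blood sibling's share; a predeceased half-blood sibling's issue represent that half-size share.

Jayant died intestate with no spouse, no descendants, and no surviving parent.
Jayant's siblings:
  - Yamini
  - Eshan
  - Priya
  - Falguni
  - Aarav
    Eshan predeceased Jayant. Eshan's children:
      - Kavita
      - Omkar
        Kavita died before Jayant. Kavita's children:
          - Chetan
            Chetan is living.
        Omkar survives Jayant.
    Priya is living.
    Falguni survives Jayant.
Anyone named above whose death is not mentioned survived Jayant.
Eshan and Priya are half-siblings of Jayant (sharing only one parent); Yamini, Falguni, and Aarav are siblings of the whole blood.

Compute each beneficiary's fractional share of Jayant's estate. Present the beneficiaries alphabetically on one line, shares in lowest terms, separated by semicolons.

Aarav 1/4; Chetan 1/16; Falguni 1/4; Omkar 1/16; Priya 1/8; Yamini 1/4

No spouse, descendants, or parent survives, so the estate passes to Jayant's siblings per stirpes.
Half-blood siblings count for one-half the weight of whole-blood siblings at the initial division.
Dividing 1 in proportion to weights (total weight 4): Yamini (weight 1) → 1/4; Eshan (weight 1/2) → 1/8; Priya (weight 1/2) → 1/8; Falguni (weight 1) → 1/4; Aarav (weight 1) → 1/4.
Yamini is living and takes 1/4.
Eshan predeceased; the 1/8 allotted to Eshan's branch passes to Eshan's issue by representation.
The 1/8 is divided into 2 equal shares of 1/16 among Kavita, Omkar.
Kavita predeceased; the 1/16 allotted to Kavita's branch passes to Kavita's issue by representation.
Chetan is the sole taker at this level and receives the full 1/16.
Omkar is living and takes 1/16.
Priya is living and takes 1/8.
Falguni is living and takes 1/4.
Aarav is living and takes 1/4.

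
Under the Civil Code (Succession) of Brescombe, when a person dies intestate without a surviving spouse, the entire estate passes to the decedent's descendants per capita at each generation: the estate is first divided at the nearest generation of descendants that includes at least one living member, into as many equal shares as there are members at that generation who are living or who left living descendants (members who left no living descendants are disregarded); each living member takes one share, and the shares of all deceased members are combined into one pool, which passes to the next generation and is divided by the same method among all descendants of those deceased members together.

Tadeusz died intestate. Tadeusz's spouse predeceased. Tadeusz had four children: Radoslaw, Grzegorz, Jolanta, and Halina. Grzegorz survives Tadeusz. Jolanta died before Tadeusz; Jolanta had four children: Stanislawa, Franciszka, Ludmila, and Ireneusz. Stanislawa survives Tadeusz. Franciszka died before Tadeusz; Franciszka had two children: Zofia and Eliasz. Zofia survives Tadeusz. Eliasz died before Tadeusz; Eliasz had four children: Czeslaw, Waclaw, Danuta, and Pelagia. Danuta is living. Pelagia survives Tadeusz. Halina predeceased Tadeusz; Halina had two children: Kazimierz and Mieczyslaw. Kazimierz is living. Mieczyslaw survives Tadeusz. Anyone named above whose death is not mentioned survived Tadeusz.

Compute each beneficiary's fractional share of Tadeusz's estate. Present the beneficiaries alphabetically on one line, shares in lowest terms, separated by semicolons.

There is no surviving spouse, so the entire estate passes to Tadeusz's descendants per capita at each generation.
At generation 1 (Radoslaw, Grzegorz, Jolanta, Halina) there are 4 shares of (1)/4 = 1/4 each.
Living: Radoslaw and Grzegorz — each takes 1/4.
Deceased: Jolanta and Halina. Their combined 1/2 is pooled and carried to generation 2.
At generation 2 (Stanislawa, Franciszka, Ludmila, Ireneusz, Kazimierz, Mieczyslaw) there are 6 shares of (1/2)/6 = 1/12 each.
Living: Stanislawa, Ludmila, Ireneusz, Kazimierz, and Mieczyslaw — each takes 1/12.
Deceased: Franciszka. That 1/12 share is carried to generation 3.
At generation 3 (Zofia, Eliasz) there are 2 shares of (1/12)/2 = 1/24 each.
Living: Zofia — each takes 1/24.
Deceased: Eliasz. That 1/24 share is carried to generation 4.
At generation 4 (Czeslaw, Waclaw, Danuta, Pelagia) there are 4 shares of (1/24)/4 = 1/96 each.
Living: Czeslaw, Waclaw, Danuta, and Pelagia — each takes 1/96.

Czeslaw 1/96; Danuta 1/96; Grzegorz 1/4; Ireneusz 1/12; Kazimierz 1/12; Ludmila 1/12; Mieczyslaw 1/12; Pelagia 1/96; Radoslaw 1/4; Stanislawa 1/12; Waclaw 1/96; Zofia 1/24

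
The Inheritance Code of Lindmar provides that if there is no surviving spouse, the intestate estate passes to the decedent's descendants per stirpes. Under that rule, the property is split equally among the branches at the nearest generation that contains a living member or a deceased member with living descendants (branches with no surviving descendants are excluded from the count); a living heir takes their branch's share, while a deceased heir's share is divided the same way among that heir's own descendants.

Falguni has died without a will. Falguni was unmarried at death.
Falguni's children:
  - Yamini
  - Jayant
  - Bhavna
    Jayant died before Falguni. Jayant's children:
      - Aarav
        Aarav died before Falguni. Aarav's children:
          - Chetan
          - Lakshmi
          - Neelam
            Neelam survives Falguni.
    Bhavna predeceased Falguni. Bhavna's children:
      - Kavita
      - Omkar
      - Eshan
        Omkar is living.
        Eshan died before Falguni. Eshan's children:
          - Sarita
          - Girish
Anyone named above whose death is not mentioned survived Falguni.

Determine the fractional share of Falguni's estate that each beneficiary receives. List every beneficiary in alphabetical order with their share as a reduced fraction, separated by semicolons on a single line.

Chetan 1/9; Girish 1/18; Kavita 1/9; Lakshmi 1/9; Neelam 1/9; Omkar 1/9; Sarita 1/18; Yamini 1/3

There is no surviving spouse, so the entire estate passes to Falguni's descendants per stirpes.
The estate is divided into 3 equal shares of 1/3 among Yamini, Jayant, Bhavna.
Yamini is living and takes 1/3.
Jayant predeceased; the 1/3 allotted to Jayant's branch passes to Jayant's issue by representation.
Aarav's line is the sole branch at this level, so the full 1/3 passes to Aarav's issue by representation.
The 1/3 is divided into 3 equal shares of 1/9 among Chetan, Lakshmi, Neelam.
Chetan is living and takes 1/9.
Lakshmi is living and takes 1/9.
Neelam is living and takes 1/9.
Bhavna predeceased; the 1/3 allotted to Bhavna's branch passes to Bhavna's issue by representation.
The 1/3 is divided into 3 equal shares of 1/9 among Kavita, Omkar, Eshan.
Kavita is living and takes 1/9.
Omkar is living and takes 1/9.
Eshan predeceased; the 1/9 allotted to Eshan's branch passes to Eshan's issue by representation.
The 1/9 is divided into 2 equal shares of 1/18 among Sarita, Girish.
Sarita is living and takes 1/18.
Girish is living and takes 1/18.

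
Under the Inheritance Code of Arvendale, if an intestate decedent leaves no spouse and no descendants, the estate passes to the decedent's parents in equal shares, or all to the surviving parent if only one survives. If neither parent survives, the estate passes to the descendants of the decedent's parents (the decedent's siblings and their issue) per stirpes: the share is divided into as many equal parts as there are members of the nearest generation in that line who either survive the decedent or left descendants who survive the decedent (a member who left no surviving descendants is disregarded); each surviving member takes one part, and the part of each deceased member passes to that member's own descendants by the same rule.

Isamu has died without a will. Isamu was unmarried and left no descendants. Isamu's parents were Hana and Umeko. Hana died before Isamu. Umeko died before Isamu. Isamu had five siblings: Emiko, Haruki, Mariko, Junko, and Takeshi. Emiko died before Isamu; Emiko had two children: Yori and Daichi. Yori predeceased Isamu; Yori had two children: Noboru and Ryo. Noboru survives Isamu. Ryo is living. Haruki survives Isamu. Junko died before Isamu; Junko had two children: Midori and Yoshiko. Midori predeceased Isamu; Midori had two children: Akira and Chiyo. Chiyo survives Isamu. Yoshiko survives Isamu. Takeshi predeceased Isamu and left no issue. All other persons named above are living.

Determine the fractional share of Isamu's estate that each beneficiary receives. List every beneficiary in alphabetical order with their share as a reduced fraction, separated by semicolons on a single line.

Neither parent survives and there are no descendants, so the estate passes to Isamu's siblings and their issue per stirpes.
Takeshi left no surviving issue, so that branch lapses and is disregarded.
The estate is divided into 4 equal shares of 1/4 among Emiko, Haruki, Mariko, Junko.
Emiko predeceased; the 1/4 allotted to Emiko's branch passes to Emiko's issue by representation.
The 1/4 is divided into 2 equal shares of 1/8 among Yori, Daichi.
Yori predeceased; the 1/8 allotted to Yori's branch passes to Yori's issue by representation.
The 1/8 is divided into 2 equal shares of 1/16 among Noboru, Ryo.
Noboru is living and takes 1/16.
Ryo is living and takes 1/16.
Daichi is living and takes 1/8.
Haruki is living and takes 1/4.
Mariko is living and takes 1/4.
Junko predeceased; the 1/4 allotted to Junko's branch passes to Junko's issue by representation.
The 1/4 is divided into 2 equal shares of 1/8 among Midori, Yoshiko.
Midori predeceased; the 1/8 allotted to Midori's branch passes to Midori's issue by representation.
The 1/8 is divided into 2 equal shares of 1/16 among Akira, Chiyo.
Akira is living and takes 1/16.
Chiyo is living and takes 1/16.
Yoshiko is living and takes 1/8.

Akira 1/16; Chiyo 1/16; Daichi 1/8; Haruki 1/4; Mariko 1/4; Noboru 1/16; Ryo 1/16; Yoshiko 1/8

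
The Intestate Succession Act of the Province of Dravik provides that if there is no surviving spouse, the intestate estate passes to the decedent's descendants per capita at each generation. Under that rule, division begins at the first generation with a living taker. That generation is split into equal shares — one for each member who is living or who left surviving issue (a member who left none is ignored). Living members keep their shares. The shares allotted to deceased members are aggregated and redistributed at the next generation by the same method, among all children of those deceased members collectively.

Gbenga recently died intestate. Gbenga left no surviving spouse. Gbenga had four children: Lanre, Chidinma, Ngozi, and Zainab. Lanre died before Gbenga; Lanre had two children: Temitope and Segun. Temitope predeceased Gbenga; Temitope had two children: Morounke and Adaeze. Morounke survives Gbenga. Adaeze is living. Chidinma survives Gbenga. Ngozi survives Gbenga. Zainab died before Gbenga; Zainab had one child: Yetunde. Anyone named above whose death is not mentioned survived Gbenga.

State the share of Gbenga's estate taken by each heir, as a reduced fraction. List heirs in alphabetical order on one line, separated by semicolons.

There is no surviving spouse, so the entire estate passes to Gbenga's descendants per capita at each generation.
At generation 1 (Lanre, Chidinma, Ngozi, Zainab) there are 4 shares of (1)/4 = 1/4 each.
Living: Chidinma and Ngozi — each takes 1/4.
Deceased: Lanre and Zainab. Their combined 1/2 is pooled and carried to generation 2.
At generation 2 (Temitope, Segun, Yetunde) there are 3 shares of (1/2)/3 = 1/6 each.
Living: Segun and Yetunde — each takes 1/6.
Deceased: Temitope. That 1/6 share is carried to generation 3.
At generation 3 (Morounke, Adaeze) there are 2 shares of (1/6)/2 = 1/12 each.
Living: Morounke and Adaeze — each takes 1/12.

Adaeze 1/12; Chidinma 1/4; Morounke 1/12; Ngozi 1/4; Segun 1/6; Yetunde 1/6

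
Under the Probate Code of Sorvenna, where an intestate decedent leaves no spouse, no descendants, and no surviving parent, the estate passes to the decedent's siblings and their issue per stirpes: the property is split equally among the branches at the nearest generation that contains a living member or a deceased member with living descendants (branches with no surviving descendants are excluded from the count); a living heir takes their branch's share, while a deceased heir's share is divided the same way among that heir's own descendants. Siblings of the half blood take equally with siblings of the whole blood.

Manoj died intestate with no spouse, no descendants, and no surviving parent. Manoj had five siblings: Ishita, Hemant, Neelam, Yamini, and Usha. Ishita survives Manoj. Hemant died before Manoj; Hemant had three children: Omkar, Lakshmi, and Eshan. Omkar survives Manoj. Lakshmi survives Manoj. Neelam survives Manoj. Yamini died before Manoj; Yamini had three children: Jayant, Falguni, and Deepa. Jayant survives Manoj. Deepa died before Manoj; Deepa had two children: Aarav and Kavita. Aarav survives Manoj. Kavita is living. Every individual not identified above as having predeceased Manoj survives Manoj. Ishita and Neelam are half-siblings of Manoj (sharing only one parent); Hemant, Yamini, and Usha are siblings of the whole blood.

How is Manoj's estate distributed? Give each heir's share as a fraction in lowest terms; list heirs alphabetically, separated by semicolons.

No spouse, descendants, or parent survives, so the estate passes to Manoj's siblings per stirpes.
Half-blood and whole-blood siblings take equally under the stated rule.
The estate is divided into 5 equal shares of 1/5 among Ishita, Hemant, Neelam, Yamini, Usha.
Ishita is living and takes 1/5.
Hemant predeceased; the 1/5 allotted to Hemant's branch passes to Hemant's issue by representation.
The 1/5 is divided into 3 equal shares of 1/15 among Omkar, Lakshmi, Eshan.
Omkar is living and takes 1/15.
Lakshmi is living and takes 1/15.
Eshan is living and takes 1/15.
Neelam is living and takes 1/5.
Yamini predeceased; the 1/5 allotted to Yamini's branch passes to Yamini's issue by representation.
The 1/5 is divided into 3 equal shares of 1/15 among Jayant, Falguni, Deepa.
Jayant is living and takes 1/15.
Falguni is living and takes 1/15.
Deepa predeceased; the 1/15 allotted to Deepa's branch passes to Deepa's issue by representation.
The 1/15 is divided into 2 equal shares of 1/30 among Aarav, Kavita.
Aarav is living and takes 1/30.
Kavita is living and takes 1/30.
Usha is living and takes 1/5.

Aarav 1/30; Eshan 1/15; Falguni 1/15; Ishita 1/5; Jayant 1/15; Kavita 1/30; Lakshmi 1/15; Neelam 1/5; Omkar 1/15; Usha 1/5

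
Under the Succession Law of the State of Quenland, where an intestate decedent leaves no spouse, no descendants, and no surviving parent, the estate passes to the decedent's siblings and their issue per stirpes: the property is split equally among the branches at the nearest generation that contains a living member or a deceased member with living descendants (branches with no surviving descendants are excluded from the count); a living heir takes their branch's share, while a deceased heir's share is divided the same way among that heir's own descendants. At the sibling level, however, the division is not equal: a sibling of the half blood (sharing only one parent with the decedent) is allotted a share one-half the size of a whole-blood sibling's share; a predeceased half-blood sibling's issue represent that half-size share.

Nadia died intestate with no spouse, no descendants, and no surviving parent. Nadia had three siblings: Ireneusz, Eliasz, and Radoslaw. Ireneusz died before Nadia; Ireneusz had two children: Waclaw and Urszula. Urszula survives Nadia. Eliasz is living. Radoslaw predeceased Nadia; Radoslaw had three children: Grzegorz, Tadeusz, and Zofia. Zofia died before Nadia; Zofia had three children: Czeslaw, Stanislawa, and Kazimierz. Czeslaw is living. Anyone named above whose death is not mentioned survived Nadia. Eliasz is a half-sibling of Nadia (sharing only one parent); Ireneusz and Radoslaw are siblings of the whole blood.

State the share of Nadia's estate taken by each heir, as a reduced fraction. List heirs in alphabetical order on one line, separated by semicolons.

Czeslaw 2/45; Eliasz 1/5; Grzegorz 2/15; Kazimierz 2/45; Stanislawa 2/45; Tadeusz 2/15; Urszula 1/5; Waclaw 1/5

No spouse, descendants, or parent survives, so the estate passes to Nadia's siblings per stirpes.
Half-blood siblings count for one-half the weight of whole-blood siblings at the initial division.
Dividing 1 in proportion to weights (total weight 5/2): Ireneusz (weight 1) → 2/5; Eliasz (weight 1/2) → 1/5; Radoslaw (weight 1) → 2/5.
Ireneusz predeceased; the 2/5 allotted to Ireneusz's branch passes to Ireneusz's issue by representation.
The 2/5 is divided into 2 equal shares of 1/5 among Waclaw, Urszula.
Waclaw is living and takes 1/5.
Urszula is living and takes 1/5.
Eliasz is living and takes 1/5.
Radoslaw predeceased; the 2/5 allotted to Radoslaw's branch passes to Radoslaw's issue by representation.
The 2/5 is divided into 3 equal shares of 2/15 among Grzegorz, Tadeusz, Zofia.
Grzegorz is living and takes 2/15.
Tadeusz is living and takes 2/15.
Zofia predeceased; the 2/15 allotted to Zofia's branch passes to Zofia's issue by representation.
The 2/15 is divided into 3 equal shares of 2/45 among Czeslaw, Stanislawa, Kazimierz.
Czeslaw is living and takes 2/45.
Stanislawa is living and takes 2/45.
Kazimierz is living and takes 2/45.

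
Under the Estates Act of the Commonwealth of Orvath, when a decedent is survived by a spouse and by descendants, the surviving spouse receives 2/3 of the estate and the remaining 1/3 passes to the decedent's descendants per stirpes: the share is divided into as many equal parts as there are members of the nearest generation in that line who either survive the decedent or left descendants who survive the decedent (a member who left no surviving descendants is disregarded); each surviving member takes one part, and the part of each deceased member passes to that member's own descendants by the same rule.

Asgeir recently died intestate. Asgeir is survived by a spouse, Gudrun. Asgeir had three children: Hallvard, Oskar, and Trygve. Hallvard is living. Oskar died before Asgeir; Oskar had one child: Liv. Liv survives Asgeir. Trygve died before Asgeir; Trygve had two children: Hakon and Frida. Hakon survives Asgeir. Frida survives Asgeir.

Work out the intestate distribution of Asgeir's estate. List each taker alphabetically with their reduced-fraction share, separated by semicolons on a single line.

Frida 1/18; Gudrun 2/3; Hakon 1/18; Hallvard 1/9; Liv 1/9

Gudrun, as surviving spouse, takes 2/3.
The remaining 1/3 passes to Asgeir's descendants per stirpes.
The 1/3 is divided into 3 equal shares of 1/9 among Hallvard, Oskar, Trygve.
Hallvard is living and takes 1/9.
Oskar predeceased; the 1/9 allotted to Oskar's branch passes to Oskar's issue by representation.
Liv is the sole taker at this level and receives the full 1/9.
Trygve predeceased; the 1/9 allotted to Trygve's branch passes to Trygve's issue by representation.
The 1/9 is divided into 2 equal shares of 1/18 among Hakon, Frida.
Hakon is living and takes 1/18.
Frida is living and takes 1/18.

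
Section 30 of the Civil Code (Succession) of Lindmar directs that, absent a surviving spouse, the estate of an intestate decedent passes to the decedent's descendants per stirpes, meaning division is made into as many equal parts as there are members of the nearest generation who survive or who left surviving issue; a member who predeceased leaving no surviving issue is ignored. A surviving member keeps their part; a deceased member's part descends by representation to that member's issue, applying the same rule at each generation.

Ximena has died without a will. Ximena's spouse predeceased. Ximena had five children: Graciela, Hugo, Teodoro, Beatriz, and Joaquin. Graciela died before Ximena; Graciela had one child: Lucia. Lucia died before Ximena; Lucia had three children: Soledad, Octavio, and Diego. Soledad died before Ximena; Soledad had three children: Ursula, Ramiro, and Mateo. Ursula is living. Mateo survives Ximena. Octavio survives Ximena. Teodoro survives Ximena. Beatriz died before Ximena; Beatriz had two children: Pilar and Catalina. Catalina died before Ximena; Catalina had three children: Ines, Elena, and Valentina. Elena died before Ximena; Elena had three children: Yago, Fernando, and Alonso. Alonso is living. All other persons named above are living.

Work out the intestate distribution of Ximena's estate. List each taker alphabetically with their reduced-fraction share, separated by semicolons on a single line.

There is no surviving spouse, so the entire estate passes to Ximena's descendants per stirpes.
The estate is divided into 5 equal shares of 1/5 among Graciela, Hugo, Teodoro, Beatriz, Joaquin.
Graciela predeceased; the 1/5 allotted to Graciela's branch passes to Graciela's issue by representation.
Lucia's line is the sole branch at this level, so the full 1/5 passes to Lucia's issue by representation.
The 1/5 is divided into 3 equal shares of 1/15 among Soledad, Octavio, Diego.
Soledad predeceased; the 1/15 allotted to Soledad's branch passes to Soledad's issue by representation.
The 1/15 is divided into 3 equal shares of 1/45 among Ursula, Ramiro, Mateo.
Ursula is living and takes 1/45.
Ramiro is living and takes 1/45.
Mateo is living and takes 1/45.
Octavio is living and takes 1/15.
Diego is living and takes 1/15.
Hugo is living and takes 1/5.
Teodoro is living and takes 1/5.
Beatriz predeceased; the 1/5 allotted to Beatriz's branch passes to Beatriz's issue by representation.
The 1/5 is divided into 2 equal shares of 1/10 among Pilar, Catalina.
Pilar is living and takes 1/10.
Catalina predeceased; the 1/10 allotted to Catalina's branch passes to Catalina's issue by representation.
The 1/10 is divided into 3 equal shares of 1/30 among Ines, Elena, Valentina.
Ines is living and takes 1/30.
Elena predeceased; the 1/30 allotted to Elena's branch passes to Elena's issue by representation.
The 1/30 is divided into 3 equal shares of 1/90 among Yago, Fernando, Alonso.
Yago is living and takes 1/90.
Fernando is living and takes 1/90.
Alonso is living and takes 1/90.
Valentina is living and takes 1/30.
Joaquin is living and takes 1/5.

Alonso 1/90; Diego 1/15; Fernando 1/90; Hugo 1/5; Ines 1/30; Joaquin 1/5; Mateo 1/45; Octavio 1/15; Pilar 1/10; Ramiro 1/45; Teodoro 1/5; Ursula 1/45; Valentina 1/30; Yago 1/90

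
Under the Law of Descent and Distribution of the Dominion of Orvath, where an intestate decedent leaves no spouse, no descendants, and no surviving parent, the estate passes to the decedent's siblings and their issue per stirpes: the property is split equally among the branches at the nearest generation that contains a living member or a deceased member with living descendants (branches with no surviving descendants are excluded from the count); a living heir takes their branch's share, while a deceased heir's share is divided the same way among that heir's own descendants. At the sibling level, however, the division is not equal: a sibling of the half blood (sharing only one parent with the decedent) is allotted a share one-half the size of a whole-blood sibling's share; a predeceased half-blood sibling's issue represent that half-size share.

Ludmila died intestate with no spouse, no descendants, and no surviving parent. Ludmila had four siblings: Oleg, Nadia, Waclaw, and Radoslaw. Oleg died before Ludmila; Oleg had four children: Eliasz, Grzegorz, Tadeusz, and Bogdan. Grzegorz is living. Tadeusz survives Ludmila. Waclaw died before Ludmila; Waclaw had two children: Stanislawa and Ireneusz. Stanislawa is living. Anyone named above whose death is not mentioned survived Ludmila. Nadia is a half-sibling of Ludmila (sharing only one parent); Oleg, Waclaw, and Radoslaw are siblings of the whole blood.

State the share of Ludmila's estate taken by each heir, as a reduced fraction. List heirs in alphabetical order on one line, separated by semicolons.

Bogdan 1/14; Eliasz 1/14; Grzegorz 1/14; Ireneusz 1/7; Nadia 1/7; Radoslaw 2/7; Stanislawa 1/7; Tadeusz 1/14

No spouse, descendants, or parent survives, so the estate passes to Ludmila's siblings per stirpes.
Half-blood siblings count for one-half the weight of whole-blood siblings at the initial division.
Dividing 1 in proportion to weights (total weight 7/2): Oleg (weight 1) → 2/7; Nadia (weight 1/2) → 1/7; Waclaw (weight 1) → 2/7; Radoslaw (weight 1) → 2/7.
Oleg predeceased; the 2/7 allotted to Oleg's branch passes to Oleg's issue by representation.
The 2/7 is divided into 4 equal shares of 1/14 among Eliasz, Grzegorz, Tadeusz, Bogdan.
Eliasz is living and takes 1/14.
Grzegorz is living and takes 1/14.
Tadeusz is living and takes 1/14.
Bogdan is living and takes 1/14.
Nadia is living and takes 1/7.
Waclaw predeceased; the 2/7 allotted to Waclaw's branch passes to Waclaw's issue by representation.
The 2/7 is divided into 2 equal shares of 1/7 among Stanislawa, Ireneusz.
Stanislawa is living and takes 1/7.
Ireneusz is living and takes 1/7.
Radoslaw is living and takes 2/7.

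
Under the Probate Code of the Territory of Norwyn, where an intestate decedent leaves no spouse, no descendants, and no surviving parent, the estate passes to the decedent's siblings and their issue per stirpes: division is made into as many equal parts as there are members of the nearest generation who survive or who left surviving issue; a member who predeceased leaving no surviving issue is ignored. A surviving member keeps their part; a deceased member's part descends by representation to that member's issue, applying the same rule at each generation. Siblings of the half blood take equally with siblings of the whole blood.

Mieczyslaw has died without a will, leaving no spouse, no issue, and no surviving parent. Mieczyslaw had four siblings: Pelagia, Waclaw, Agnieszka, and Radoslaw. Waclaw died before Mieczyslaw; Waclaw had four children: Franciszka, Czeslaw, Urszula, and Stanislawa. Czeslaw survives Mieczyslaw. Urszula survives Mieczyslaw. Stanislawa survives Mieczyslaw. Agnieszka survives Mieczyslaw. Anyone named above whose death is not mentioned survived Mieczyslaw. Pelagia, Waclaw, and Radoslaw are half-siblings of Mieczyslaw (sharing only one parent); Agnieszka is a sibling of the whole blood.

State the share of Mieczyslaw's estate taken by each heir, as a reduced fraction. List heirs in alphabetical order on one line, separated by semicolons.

Agnieszka 1/4; Czeslaw 1/16; Franciszka 1/16; Pelagia 1/4; Radoslaw 1/4; Stanislawa 1/16; Urszula 1/16

No spouse, descendants, or parent survives, so the estate passes to Mieczyslaw's siblings per stirpes.
Half-blood and whole-blood siblings take equally under the stated rule.
The estate is divided into 4 equal shares of 1/4 among Pelagia, Waclaw, Agnieszka, Radoslaw.
Pelagia is living and takes 1/4.
Waclaw predeceased; the 1/4 allotted to Waclaw's branch passes to Waclaw's issue by representation.
The 1/4 is divided into 4 equal shares of 1/16 among Franciszka, Czeslaw, Urszula, Stanislawa.
Franciszka is living and takes 1/16.
Czeslaw is living and takes 1/16.
Urszula is living and takes 1/16.
Stanislawa is living and takes 1/16.
Agnieszka is living and takes 1/4.
Radoslaw is living and takes 1/4.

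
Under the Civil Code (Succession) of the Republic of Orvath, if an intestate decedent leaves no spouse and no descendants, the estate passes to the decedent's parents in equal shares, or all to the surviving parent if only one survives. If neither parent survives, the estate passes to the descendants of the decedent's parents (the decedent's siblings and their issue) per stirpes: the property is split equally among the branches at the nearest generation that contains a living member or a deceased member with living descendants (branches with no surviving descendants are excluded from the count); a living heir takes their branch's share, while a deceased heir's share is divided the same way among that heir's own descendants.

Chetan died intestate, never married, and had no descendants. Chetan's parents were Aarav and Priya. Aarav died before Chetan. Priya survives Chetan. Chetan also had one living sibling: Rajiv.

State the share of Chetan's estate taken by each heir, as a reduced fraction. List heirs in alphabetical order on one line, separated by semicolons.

Only one parent, Priya, survives, so Priya takes the entire estate. The siblings take nothing because a surviving parent has priority.

Priya 1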